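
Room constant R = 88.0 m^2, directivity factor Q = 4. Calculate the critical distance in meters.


Given values:
  R = 88.0 m^2, Q = 4
Formula: d_c = 0.141 * sqrt(Q * R)
Compute Q * R = 4 * 88.0 = 352.0
Compute sqrt(352.0) = 18.7617
d_c = 0.141 * 18.7617 = 2.645

2.645 m


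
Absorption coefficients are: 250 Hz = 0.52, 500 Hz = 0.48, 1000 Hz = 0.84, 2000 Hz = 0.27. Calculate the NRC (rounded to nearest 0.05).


Given values:
  a_250 = 0.52, a_500 = 0.48
  a_1000 = 0.84, a_2000 = 0.27
Formula: NRC = (a250 + a500 + a1000 + a2000) / 4
Sum = 0.52 + 0.48 + 0.84 + 0.27 = 2.11
NRC = 2.11 / 4 = 0.5275
Rounded to nearest 0.05: 0.55

0.55


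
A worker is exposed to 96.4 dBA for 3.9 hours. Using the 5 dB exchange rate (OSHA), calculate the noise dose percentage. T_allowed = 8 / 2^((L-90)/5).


Given values:
  L = 96.4 dBA, T = 3.9 hours
Formula: T_allowed = 8 / 2^((L - 90) / 5)
Compute exponent: (96.4 - 90) / 5 = 1.28
Compute 2^(1.28) = 2.42839
T_allowed = 8 / 2.42839 = 3.294364 hours
Dose = (T / T_allowed) * 100
Dose = (3.9 / 3.294364) * 100 = 118.38

118.38 %


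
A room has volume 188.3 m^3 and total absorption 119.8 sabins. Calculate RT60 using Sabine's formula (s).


Given values:
  V = 188.3 m^3
  A = 119.8 sabins
Formula: RT60 = 0.161 * V / A
Numerator: 0.161 * 188.3 = 30.3163
RT60 = 30.3163 / 119.8 = 0.253

0.253 s


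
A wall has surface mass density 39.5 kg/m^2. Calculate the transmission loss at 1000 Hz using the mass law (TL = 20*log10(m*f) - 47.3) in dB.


Given values:
  m = 39.5 kg/m^2, f = 1000 Hz
Formula: TL = 20 * log10(m * f) - 47.3
Compute m * f = 39.5 * 1000 = 39500.0
Compute log10(39500.0) = 4.596597
Compute 20 * 4.596597 = 91.9319
TL = 91.9319 - 47.3 = 44.63

44.63 dB


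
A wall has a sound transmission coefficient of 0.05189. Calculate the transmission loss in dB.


Given values:
  tau = 0.05189
Formula: TL = 10 * log10(1 / tau)
Compute 1 / tau = 1 / 0.05189 = 19.2715
Compute log10(19.2715) = 1.284916
TL = 10 * 1.284916 = 12.85

12.85 dB


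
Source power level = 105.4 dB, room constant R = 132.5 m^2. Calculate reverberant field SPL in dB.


Given values:
  Lw = 105.4 dB, R = 132.5 m^2
Formula: SPL = Lw + 10 * log10(4 / R)
Compute 4 / R = 4 / 132.5 = 0.030189
Compute 10 * log10(0.030189) = -15.2015
SPL = 105.4 + (-15.2015) = 90.2

90.2 dB


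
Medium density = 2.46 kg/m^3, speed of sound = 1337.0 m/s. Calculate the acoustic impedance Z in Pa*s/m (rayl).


Given values:
  rho = 2.46 kg/m^3
  c = 1337.0 m/s
Formula: Z = rho * c
Z = 2.46 * 1337.0
Z = 3289.02

3289.02 rayl


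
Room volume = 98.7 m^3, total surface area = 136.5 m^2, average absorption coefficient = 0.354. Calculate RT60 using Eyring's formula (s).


Given values:
  V = 98.7 m^3, S = 136.5 m^2, alpha = 0.354
Formula: RT60 = 0.161 * V / (-S * ln(1 - alpha))
Compute ln(1 - 0.354) = ln(0.646) = -0.436956
Denominator: -136.5 * -0.436956 = 59.6445
Numerator: 0.161 * 98.7 = 15.8907
RT60 = 15.8907 / 59.6445 = 0.266

0.266 s


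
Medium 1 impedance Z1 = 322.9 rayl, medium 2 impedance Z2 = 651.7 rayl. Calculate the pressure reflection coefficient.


Given values:
  Z1 = 322.9 rayl, Z2 = 651.7 rayl
Formula: R = (Z2 - Z1) / (Z2 + Z1)
Numerator: Z2 - Z1 = 651.7 - 322.9 = 328.8
Denominator: Z2 + Z1 = 651.7 + 322.9 = 974.6
R = 328.8 / 974.6 = 0.3374

0.3374


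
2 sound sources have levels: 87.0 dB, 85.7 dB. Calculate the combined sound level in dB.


Formula: L_total = 10 * log10( sum(10^(Li/10)) )
  Source 1: 10^(87.0/10) = 501187233.6273
  Source 2: 10^(85.7/10) = 371535229.0972
Sum of linear values = 872722462.7245
L_total = 10 * log10(872722462.7245) = 89.41

89.41 dB


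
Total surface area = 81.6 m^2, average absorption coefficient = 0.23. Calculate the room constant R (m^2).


Given values:
  S = 81.6 m^2, alpha = 0.23
Formula: R = S * alpha / (1 - alpha)
Numerator: 81.6 * 0.23 = 18.768
Denominator: 1 - 0.23 = 0.77
R = 18.768 / 0.77 = 24.37

24.37 m^2


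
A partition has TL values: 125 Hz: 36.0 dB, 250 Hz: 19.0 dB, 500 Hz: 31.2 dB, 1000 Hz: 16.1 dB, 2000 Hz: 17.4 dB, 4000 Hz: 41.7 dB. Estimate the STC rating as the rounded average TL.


Given TL values at each frequency:
  125 Hz: 36.0 dB
  250 Hz: 19.0 dB
  500 Hz: 31.2 dB
  1000 Hz: 16.1 dB
  2000 Hz: 17.4 dB
  4000 Hz: 41.7 dB
Formula: STC ~ round(average of TL values)
Sum = 36.0 + 19.0 + 31.2 + 16.1 + 17.4 + 41.7 = 161.4
Average = 161.4 / 6 = 26.9
Rounded: 27

27


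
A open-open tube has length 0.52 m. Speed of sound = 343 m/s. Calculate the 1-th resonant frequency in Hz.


Given values:
  Tube type: open-open, L = 0.52 m, c = 343 m/s, n = 1
Formula: f_n = n * c / (2 * L)
Compute 2 * L = 2 * 0.52 = 1.04
f = 1 * 343 / 1.04
f = 329.81

329.81 Hz


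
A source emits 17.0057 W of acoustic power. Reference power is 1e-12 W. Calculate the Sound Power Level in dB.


Given values:
  W = 17.0057 W
  W_ref = 1e-12 W
Formula: SWL = 10 * log10(W / W_ref)
Compute ratio: W / W_ref = 17005700000000
Compute log10: log10(17005700000000) = 13.230595
Multiply: SWL = 10 * 13.230595 = 132.31

132.31 dB


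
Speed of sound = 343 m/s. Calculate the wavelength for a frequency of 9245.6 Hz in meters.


Given values:
  c = 343 m/s, f = 9245.6 Hz
Formula: lambda = c / f
lambda = 343 / 9245.6
lambda = 0.0371

0.0371 m


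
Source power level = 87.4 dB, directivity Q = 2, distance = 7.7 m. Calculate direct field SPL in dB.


Given values:
  Lw = 87.4 dB, Q = 2, r = 7.7 m
Formula: SPL = Lw + 10 * log10(Q / (4 * pi * r^2))
Compute 4 * pi * r^2 = 4 * pi * 7.7^2 = 745.0601
Compute Q / denom = 2 / 745.0601 = 0.00268435
Compute 10 * log10(0.00268435) = -25.7116
SPL = 87.4 + (-25.7116) = 61.69

61.69 dB


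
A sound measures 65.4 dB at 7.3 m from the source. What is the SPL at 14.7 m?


Given values:
  SPL1 = 65.4 dB, r1 = 7.3 m, r2 = 14.7 m
Formula: SPL2 = SPL1 - 20 * log10(r2 / r1)
Compute ratio: r2 / r1 = 14.7 / 7.3 = 2.0137
Compute log10: log10(2.0137) = 0.303995
Compute drop: 20 * 0.303995 = 6.0799
SPL2 = 65.4 - 6.0799 = 59.32

59.32 dB


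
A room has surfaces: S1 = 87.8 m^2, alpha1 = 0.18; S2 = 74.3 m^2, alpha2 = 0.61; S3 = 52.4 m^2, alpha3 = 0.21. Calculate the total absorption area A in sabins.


Given surfaces:
  Surface 1: 87.8 * 0.18 = 15.804
  Surface 2: 74.3 * 0.61 = 45.323
  Surface 3: 52.4 * 0.21 = 11.004
Formula: A = sum(Si * alpha_i)
A = 15.804 + 45.323 + 11.004
A = 72.13

72.13 sabins


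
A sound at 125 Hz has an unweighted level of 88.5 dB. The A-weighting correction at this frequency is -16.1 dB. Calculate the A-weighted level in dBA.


Given values:
  SPL = 88.5 dB
  A-weighting at 125 Hz = -16.1 dB
Formula: L_A = SPL + A_weight
L_A = 88.5 + (-16.1)
L_A = 72.4

72.4 dBA


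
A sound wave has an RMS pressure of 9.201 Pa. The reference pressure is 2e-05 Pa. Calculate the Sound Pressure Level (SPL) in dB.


Given values:
  p = 9.201 Pa
  p_ref = 2e-05 Pa
Formula: SPL = 20 * log10(p / p_ref)
Compute ratio: p / p_ref = 9.201 / 2e-05 = 460050
Compute log10: log10(460050) = 5.662805
Multiply: SPL = 20 * 5.662805 = 113.26

113.26 dB


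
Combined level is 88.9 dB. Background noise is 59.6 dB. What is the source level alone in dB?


Given values:
  L_total = 88.9 dB, L_bg = 59.6 dB
Formula: L_source = 10 * log10(10^(L_total/10) - 10^(L_bg/10))
Convert to linear:
  10^(88.9/10) = 776247116.6287
  10^(59.6/10) = 912010.8394
Difference: 776247116.6287 - 912010.8394 = 775335105.7893
L_source = 10 * log10(775335105.7893) = 88.89

88.89 dB


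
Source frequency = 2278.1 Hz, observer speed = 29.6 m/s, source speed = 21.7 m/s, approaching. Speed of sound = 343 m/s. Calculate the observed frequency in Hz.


Given values:
  f_s = 2278.1 Hz, v_o = 29.6 m/s, v_s = 21.7 m/s
  Direction: approaching
Formula: f_o = f_s * (c + v_o) / (c - v_s)
Numerator: c + v_o = 343 + 29.6 = 372.6
Denominator: c - v_s = 343 - 21.7 = 321.3
f_o = 2278.1 * 372.6 / 321.3 = 2641.83

2641.83 Hz


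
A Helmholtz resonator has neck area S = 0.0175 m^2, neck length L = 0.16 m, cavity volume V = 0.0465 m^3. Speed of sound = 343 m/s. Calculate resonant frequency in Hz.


Given values:
  S = 0.0175 m^2, L = 0.16 m, V = 0.0465 m^3, c = 343 m/s
Formula: f = (c / (2*pi)) * sqrt(S / (V * L))
Compute V * L = 0.0465 * 0.16 = 0.00744
Compute S / (V * L) = 0.0175 / 0.00744 = 2.3522
Compute sqrt(2.3522) = 1.533688
Compute c / (2*pi) = 343 / 6.283185 = 54.590148
f = 54.590148 * 1.533688 = 83.72

83.72 Hz


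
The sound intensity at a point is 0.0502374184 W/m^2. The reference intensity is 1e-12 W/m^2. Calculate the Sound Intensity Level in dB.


Given values:
  I = 0.0502374184 W/m^2
  I_ref = 1e-12 W/m^2
Formula: SIL = 10 * log10(I / I_ref)
Compute ratio: I / I_ref = 50237418400
Compute log10: log10(50237418400) = 10.701027
Multiply: SIL = 10 * 10.701027 = 107.01

107.01 dB


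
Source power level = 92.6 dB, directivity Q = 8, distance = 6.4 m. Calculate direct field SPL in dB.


Given values:
  Lw = 92.6 dB, Q = 8, r = 6.4 m
Formula: SPL = Lw + 10 * log10(Q / (4 * pi * r^2))
Compute 4 * pi * r^2 = 4 * pi * 6.4^2 = 514.7185
Compute Q / denom = 8 / 514.7185 = 0.01554248
Compute 10 * log10(0.01554248) = -18.0848
SPL = 92.6 + (-18.0848) = 74.52

74.52 dB


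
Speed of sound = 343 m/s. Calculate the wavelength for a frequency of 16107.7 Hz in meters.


Given values:
  c = 343 m/s, f = 16107.7 Hz
Formula: lambda = c / f
lambda = 343 / 16107.7
lambda = 0.0213

0.0213 m


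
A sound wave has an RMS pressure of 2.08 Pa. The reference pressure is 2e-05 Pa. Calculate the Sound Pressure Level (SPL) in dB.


Given values:
  p = 2.08 Pa
  p_ref = 2e-05 Pa
Formula: SPL = 20 * log10(p / p_ref)
Compute ratio: p / p_ref = 2.08 / 2e-05 = 104000
Compute log10: log10(104000) = 5.017033
Multiply: SPL = 20 * 5.017033 = 100.34

100.34 dB


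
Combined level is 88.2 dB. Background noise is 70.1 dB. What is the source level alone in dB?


Given values:
  L_total = 88.2 dB, L_bg = 70.1 dB
Formula: L_source = 10 * log10(10^(L_total/10) - 10^(L_bg/10))
Convert to linear:
  10^(88.2/10) = 660693448.0076
  10^(70.1/10) = 10232929.9228
Difference: 660693448.0076 - 10232929.9228 = 650460518.0848
L_source = 10 * log10(650460518.0848) = 88.13

88.13 dB


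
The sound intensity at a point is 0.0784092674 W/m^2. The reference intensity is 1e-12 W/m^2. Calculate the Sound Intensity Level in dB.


Given values:
  I = 0.0784092674 W/m^2
  I_ref = 1e-12 W/m^2
Formula: SIL = 10 * log10(I / I_ref)
Compute ratio: I / I_ref = 78409267400
Compute log10: log10(78409267400) = 10.894367
Multiply: SIL = 10 * 10.894367 = 108.94

108.94 dB


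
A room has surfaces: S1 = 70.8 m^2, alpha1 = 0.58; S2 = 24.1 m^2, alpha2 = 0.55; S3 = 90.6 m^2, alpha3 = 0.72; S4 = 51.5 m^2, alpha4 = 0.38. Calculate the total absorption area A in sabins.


Given surfaces:
  Surface 1: 70.8 * 0.58 = 41.064
  Surface 2: 24.1 * 0.55 = 13.255
  Surface 3: 90.6 * 0.72 = 65.232
  Surface 4: 51.5 * 0.38 = 19.57
Formula: A = sum(Si * alpha_i)
A = 41.064 + 13.255 + 65.232 + 19.57
A = 139.12

139.12 sabins


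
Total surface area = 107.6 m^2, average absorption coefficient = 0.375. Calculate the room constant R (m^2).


Given values:
  S = 107.6 m^2, alpha = 0.375
Formula: R = S * alpha / (1 - alpha)
Numerator: 107.6 * 0.375 = 40.35
Denominator: 1 - 0.375 = 0.625
R = 40.35 / 0.625 = 64.56

64.56 m^2


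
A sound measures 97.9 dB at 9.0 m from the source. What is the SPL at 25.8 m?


Given values:
  SPL1 = 97.9 dB, r1 = 9.0 m, r2 = 25.8 m
Formula: SPL2 = SPL1 - 20 * log10(r2 / r1)
Compute ratio: r2 / r1 = 25.8 / 9.0 = 2.8667
Compute log10: log10(2.8667) = 0.457382
Compute drop: 20 * 0.457382 = 9.1476
SPL2 = 97.9 - 9.1476 = 88.75

88.75 dB


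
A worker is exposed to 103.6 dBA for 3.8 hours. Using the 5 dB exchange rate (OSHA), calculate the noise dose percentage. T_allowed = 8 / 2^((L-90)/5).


Given values:
  L = 103.6 dBA, T = 3.8 hours
Formula: T_allowed = 8 / 2^((L - 90) / 5)
Compute exponent: (103.6 - 90) / 5 = 2.72
Compute 2^(2.72) = 6.588728
T_allowed = 8 / 6.588728 = 1.214195 hours
Dose = (T / T_allowed) * 100
Dose = (3.8 / 1.214195) * 100 = 312.96

312.96 %


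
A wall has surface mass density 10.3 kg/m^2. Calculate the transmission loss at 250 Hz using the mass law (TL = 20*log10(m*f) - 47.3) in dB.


Given values:
  m = 10.3 kg/m^2, f = 250 Hz
Formula: TL = 20 * log10(m * f) - 47.3
Compute m * f = 10.3 * 250 = 2575.0
Compute log10(2575.0) = 3.410777
Compute 20 * 3.410777 = 68.2155
TL = 68.2155 - 47.3 = 20.92

20.92 dB


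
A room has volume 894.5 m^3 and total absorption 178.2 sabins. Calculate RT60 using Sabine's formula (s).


Given values:
  V = 894.5 m^3
  A = 178.2 sabins
Formula: RT60 = 0.161 * V / A
Numerator: 0.161 * 894.5 = 144.0145
RT60 = 144.0145 / 178.2 = 0.808

0.808 s


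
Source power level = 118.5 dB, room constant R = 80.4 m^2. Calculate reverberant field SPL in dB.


Given values:
  Lw = 118.5 dB, R = 80.4 m^2
Formula: SPL = Lw + 10 * log10(4 / R)
Compute 4 / R = 4 / 80.4 = 0.049751
Compute 10 * log10(0.049751) = -13.032
SPL = 118.5 + (-13.032) = 105.47

105.47 dB


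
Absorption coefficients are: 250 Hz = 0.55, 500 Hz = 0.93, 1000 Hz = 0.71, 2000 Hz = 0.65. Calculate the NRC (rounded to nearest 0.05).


Given values:
  a_250 = 0.55, a_500 = 0.93
  a_1000 = 0.71, a_2000 = 0.65
Formula: NRC = (a250 + a500 + a1000 + a2000) / 4
Sum = 0.55 + 0.93 + 0.71 + 0.65 = 2.84
NRC = 2.84 / 4 = 0.71
Rounded to nearest 0.05: 0.7

0.7


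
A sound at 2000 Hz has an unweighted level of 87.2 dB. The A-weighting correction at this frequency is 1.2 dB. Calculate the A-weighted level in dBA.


Given values:
  SPL = 87.2 dB
  A-weighting at 2000 Hz = 1.2 dB
Formula: L_A = SPL + A_weight
L_A = 87.2 + (1.2)
L_A = 88.4

88.4 dBA


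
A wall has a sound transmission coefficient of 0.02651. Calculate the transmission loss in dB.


Given values:
  tau = 0.02651
Formula: TL = 10 * log10(1 / tau)
Compute 1 / tau = 1 / 0.02651 = 37.7216
Compute log10(37.7216) = 1.57659
TL = 10 * 1.57659 = 15.77

15.77 dB


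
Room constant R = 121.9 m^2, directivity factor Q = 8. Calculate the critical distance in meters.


Given values:
  R = 121.9 m^2, Q = 8
Formula: d_c = 0.141 * sqrt(Q * R)
Compute Q * R = 8 * 121.9 = 975.2
Compute sqrt(975.2) = 31.2282
d_c = 0.141 * 31.2282 = 4.403

4.403 m


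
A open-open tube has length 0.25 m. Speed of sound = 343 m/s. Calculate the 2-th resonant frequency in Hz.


Given values:
  Tube type: open-open, L = 0.25 m, c = 343 m/s, n = 2
Formula: f_n = n * c / (2 * L)
Compute 2 * L = 2 * 0.25 = 0.5
f = 2 * 343 / 0.5
f = 1372.0

1372.0 Hz


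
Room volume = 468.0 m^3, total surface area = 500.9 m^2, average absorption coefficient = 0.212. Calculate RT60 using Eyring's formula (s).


Given values:
  V = 468.0 m^3, S = 500.9 m^2, alpha = 0.212
Formula: RT60 = 0.161 * V / (-S * ln(1 - alpha))
Compute ln(1 - 0.212) = ln(0.788) = -0.238257
Denominator: -500.9 * -0.238257 = 119.3429
Numerator: 0.161 * 468.0 = 75.348
RT60 = 75.348 / 119.3429 = 0.631

0.631 s


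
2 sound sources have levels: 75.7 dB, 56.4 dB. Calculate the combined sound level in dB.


Formula: L_total = 10 * log10( sum(10^(Li/10)) )
  Source 1: 10^(75.7/10) = 37153522.9097
  Source 2: 10^(56.4/10) = 436515.8322
Sum of linear values = 37590038.7419
L_total = 10 * log10(37590038.7419) = 75.75

75.75 dB


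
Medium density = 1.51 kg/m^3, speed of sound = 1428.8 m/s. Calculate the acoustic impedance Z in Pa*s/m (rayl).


Given values:
  rho = 1.51 kg/m^3
  c = 1428.8 m/s
Formula: Z = rho * c
Z = 1.51 * 1428.8
Z = 2157.49

2157.49 rayl


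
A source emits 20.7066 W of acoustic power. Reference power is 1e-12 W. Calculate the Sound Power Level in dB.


Given values:
  W = 20.7066 W
  W_ref = 1e-12 W
Formula: SWL = 10 * log10(W / W_ref)
Compute ratio: W / W_ref = 20706600000000
Compute log10: log10(20706600000000) = 13.316109
Multiply: SWL = 10 * 13.316109 = 133.16

133.16 dB


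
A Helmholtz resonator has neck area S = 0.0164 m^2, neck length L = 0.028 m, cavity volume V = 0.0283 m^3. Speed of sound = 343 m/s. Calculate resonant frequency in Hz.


Given values:
  S = 0.0164 m^2, L = 0.028 m, V = 0.0283 m^3, c = 343 m/s
Formula: f = (c / (2*pi)) * sqrt(S / (V * L))
Compute V * L = 0.0283 * 0.028 = 0.0007924
Compute S / (V * L) = 0.0164 / 0.0007924 = 20.6966
Compute sqrt(20.6966) = 4.549352
Compute c / (2*pi) = 343 / 6.283185 = 54.590148
f = 54.590148 * 4.549352 = 248.35

248.35 Hz


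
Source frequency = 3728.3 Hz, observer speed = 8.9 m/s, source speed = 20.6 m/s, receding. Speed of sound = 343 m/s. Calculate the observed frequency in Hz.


Given values:
  f_s = 3728.3 Hz, v_o = 8.9 m/s, v_s = 20.6 m/s
  Direction: receding
Formula: f_o = f_s * (c - v_o) / (c + v_s)
Numerator: c - v_o = 343 - 8.9 = 334.1
Denominator: c + v_s = 343 + 20.6 = 363.6
f_o = 3728.3 * 334.1 / 363.6 = 3425.81

3425.81 Hz


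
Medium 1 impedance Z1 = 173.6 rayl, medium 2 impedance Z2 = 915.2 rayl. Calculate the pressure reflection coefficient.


Given values:
  Z1 = 173.6 rayl, Z2 = 915.2 rayl
Formula: R = (Z2 - Z1) / (Z2 + Z1)
Numerator: Z2 - Z1 = 915.2 - 173.6 = 741.6
Denominator: Z2 + Z1 = 915.2 + 173.6 = 1088.8
R = 741.6 / 1088.8 = 0.6811

0.6811


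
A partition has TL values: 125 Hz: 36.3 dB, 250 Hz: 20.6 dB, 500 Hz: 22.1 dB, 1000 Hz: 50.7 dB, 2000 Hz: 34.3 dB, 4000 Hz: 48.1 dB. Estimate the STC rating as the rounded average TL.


Given TL values at each frequency:
  125 Hz: 36.3 dB
  250 Hz: 20.6 dB
  500 Hz: 22.1 dB
  1000 Hz: 50.7 dB
  2000 Hz: 34.3 dB
  4000 Hz: 48.1 dB
Formula: STC ~ round(average of TL values)
Sum = 36.3 + 20.6 + 22.1 + 50.7 + 34.3 + 48.1 = 212.1
Average = 212.1 / 6 = 35.35
Rounded: 35

35


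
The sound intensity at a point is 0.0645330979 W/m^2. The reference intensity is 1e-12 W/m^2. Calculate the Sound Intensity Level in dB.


Given values:
  I = 0.0645330979 W/m^2
  I_ref = 1e-12 W/m^2
Formula: SIL = 10 * log10(I / I_ref)
Compute ratio: I / I_ref = 64533097900
Compute log10: log10(64533097900) = 10.809783
Multiply: SIL = 10 * 10.809783 = 108.1

108.1 dB


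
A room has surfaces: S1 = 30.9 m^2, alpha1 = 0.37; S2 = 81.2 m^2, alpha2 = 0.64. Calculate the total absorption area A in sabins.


Given surfaces:
  Surface 1: 30.9 * 0.37 = 11.433
  Surface 2: 81.2 * 0.64 = 51.968
Formula: A = sum(Si * alpha_i)
A = 11.433 + 51.968
A = 63.4

63.4 sabins


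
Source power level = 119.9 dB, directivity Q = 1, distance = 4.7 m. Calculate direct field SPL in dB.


Given values:
  Lw = 119.9 dB, Q = 1, r = 4.7 m
Formula: SPL = Lw + 10 * log10(Q / (4 * pi * r^2))
Compute 4 * pi * r^2 = 4 * pi * 4.7^2 = 277.5911
Compute Q / denom = 1 / 277.5911 = 0.00360242
Compute 10 * log10(0.00360242) = -24.4341
SPL = 119.9 + (-24.4341) = 95.47

95.47 dB


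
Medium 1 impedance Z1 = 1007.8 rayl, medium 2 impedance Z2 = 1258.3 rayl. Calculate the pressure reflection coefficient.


Given values:
  Z1 = 1007.8 rayl, Z2 = 1258.3 rayl
Formula: R = (Z2 - Z1) / (Z2 + Z1)
Numerator: Z2 - Z1 = 1258.3 - 1007.8 = 250.5
Denominator: Z2 + Z1 = 1258.3 + 1007.8 = 2266.1
R = 250.5 / 2266.1 = 0.1105

0.1105


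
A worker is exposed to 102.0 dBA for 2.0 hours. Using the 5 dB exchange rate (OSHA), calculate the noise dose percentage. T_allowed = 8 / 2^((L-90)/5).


Given values:
  L = 102.0 dBA, T = 2.0 hours
Formula: T_allowed = 8 / 2^((L - 90) / 5)
Compute exponent: (102.0 - 90) / 5 = 2.4
Compute 2^(2.4) = 5.278032
T_allowed = 8 / 5.278032 = 1.515716 hours
Dose = (T / T_allowed) * 100
Dose = (2.0 / 1.515716) * 100 = 131.95

131.95 %


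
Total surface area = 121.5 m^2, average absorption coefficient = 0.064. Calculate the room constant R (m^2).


Given values:
  S = 121.5 m^2, alpha = 0.064
Formula: R = S * alpha / (1 - alpha)
Numerator: 121.5 * 0.064 = 7.776
Denominator: 1 - 0.064 = 0.936
R = 7.776 / 0.936 = 8.31

8.31 m^2


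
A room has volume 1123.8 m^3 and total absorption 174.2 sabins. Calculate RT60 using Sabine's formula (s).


Given values:
  V = 1123.8 m^3
  A = 174.2 sabins
Formula: RT60 = 0.161 * V / A
Numerator: 0.161 * 1123.8 = 180.9318
RT60 = 180.9318 / 174.2 = 1.039

1.039 s


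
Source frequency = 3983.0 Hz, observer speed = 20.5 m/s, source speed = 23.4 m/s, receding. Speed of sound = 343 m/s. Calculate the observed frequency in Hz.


Given values:
  f_s = 3983.0 Hz, v_o = 20.5 m/s, v_s = 23.4 m/s
  Direction: receding
Formula: f_o = f_s * (c - v_o) / (c + v_s)
Numerator: c - v_o = 343 - 20.5 = 322.5
Denominator: c + v_s = 343 + 23.4 = 366.4
f_o = 3983.0 * 322.5 / 366.4 = 3505.78

3505.78 Hz


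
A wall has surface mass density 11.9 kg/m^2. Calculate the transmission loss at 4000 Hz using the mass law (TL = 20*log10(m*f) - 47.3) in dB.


Given values:
  m = 11.9 kg/m^2, f = 4000 Hz
Formula: TL = 20 * log10(m * f) - 47.3
Compute m * f = 11.9 * 4000 = 47600.0
Compute log10(47600.0) = 4.677607
Compute 20 * 4.677607 = 93.5521
TL = 93.5521 - 47.3 = 46.25

46.25 dB


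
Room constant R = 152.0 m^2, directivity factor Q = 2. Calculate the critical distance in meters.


Given values:
  R = 152.0 m^2, Q = 2
Formula: d_c = 0.141 * sqrt(Q * R)
Compute Q * R = 2 * 152.0 = 304.0
Compute sqrt(304.0) = 17.4356
d_c = 0.141 * 17.4356 = 2.458

2.458 m


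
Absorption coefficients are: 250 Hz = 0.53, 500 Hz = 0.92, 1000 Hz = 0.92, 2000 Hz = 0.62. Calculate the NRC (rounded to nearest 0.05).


Given values:
  a_250 = 0.53, a_500 = 0.92
  a_1000 = 0.92, a_2000 = 0.62
Formula: NRC = (a250 + a500 + a1000 + a2000) / 4
Sum = 0.53 + 0.92 + 0.92 + 0.62 = 2.99
NRC = 2.99 / 4 = 0.7475
Rounded to nearest 0.05: 0.75

0.75


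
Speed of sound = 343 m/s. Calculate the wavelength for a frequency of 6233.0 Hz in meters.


Given values:
  c = 343 m/s, f = 6233.0 Hz
Formula: lambda = c / f
lambda = 343 / 6233.0
lambda = 0.055

0.055 m


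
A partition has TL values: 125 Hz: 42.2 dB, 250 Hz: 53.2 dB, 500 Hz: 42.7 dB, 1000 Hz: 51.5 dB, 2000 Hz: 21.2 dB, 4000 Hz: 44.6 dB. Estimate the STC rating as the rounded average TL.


Given TL values at each frequency:
  125 Hz: 42.2 dB
  250 Hz: 53.2 dB
  500 Hz: 42.7 dB
  1000 Hz: 51.5 dB
  2000 Hz: 21.2 dB
  4000 Hz: 44.6 dB
Formula: STC ~ round(average of TL values)
Sum = 42.2 + 53.2 + 42.7 + 51.5 + 21.2 + 44.6 = 255.4
Average = 255.4 / 6 = 42.57
Rounded: 43

43


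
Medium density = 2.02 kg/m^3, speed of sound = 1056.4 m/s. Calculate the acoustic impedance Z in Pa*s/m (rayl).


Given values:
  rho = 2.02 kg/m^3
  c = 1056.4 m/s
Formula: Z = rho * c
Z = 2.02 * 1056.4
Z = 2133.93

2133.93 rayl


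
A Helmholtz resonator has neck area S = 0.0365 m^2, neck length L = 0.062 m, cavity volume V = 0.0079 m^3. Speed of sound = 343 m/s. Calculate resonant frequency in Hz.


Given values:
  S = 0.0365 m^2, L = 0.062 m, V = 0.0079 m^3, c = 343 m/s
Formula: f = (c / (2*pi)) * sqrt(S / (V * L))
Compute V * L = 0.0079 * 0.062 = 0.0004898
Compute S / (V * L) = 0.0365 / 0.0004898 = 74.5202
Compute sqrt(74.5202) = 8.632508
Compute c / (2*pi) = 343 / 6.283185 = 54.590148
f = 54.590148 * 8.632508 = 471.25

471.25 Hz


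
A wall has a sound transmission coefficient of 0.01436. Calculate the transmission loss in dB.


Given values:
  tau = 0.01436
Formula: TL = 10 * log10(1 / tau)
Compute 1 / tau = 1 / 0.01436 = 69.6379
Compute log10(69.6379) = 1.842846
TL = 10 * 1.842846 = 18.43

18.43 dB


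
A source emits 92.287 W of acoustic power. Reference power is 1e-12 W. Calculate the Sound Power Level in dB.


Given values:
  W = 92.287 W
  W_ref = 1e-12 W
Formula: SWL = 10 * log10(W / W_ref)
Compute ratio: W / W_ref = 92287000000000
Compute log10: log10(92287000000000) = 13.965141
Multiply: SWL = 10 * 13.965141 = 139.65

139.65 dB


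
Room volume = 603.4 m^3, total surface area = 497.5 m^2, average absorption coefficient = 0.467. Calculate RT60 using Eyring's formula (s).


Given values:
  V = 603.4 m^3, S = 497.5 m^2, alpha = 0.467
Formula: RT60 = 0.161 * V / (-S * ln(1 - alpha))
Compute ln(1 - 0.467) = ln(0.533) = -0.629234
Denominator: -497.5 * -0.629234 = 313.0439
Numerator: 0.161 * 603.4 = 97.1474
RT60 = 97.1474 / 313.0439 = 0.31

0.31 s


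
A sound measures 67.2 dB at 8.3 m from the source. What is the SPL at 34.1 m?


Given values:
  SPL1 = 67.2 dB, r1 = 8.3 m, r2 = 34.1 m
Formula: SPL2 = SPL1 - 20 * log10(r2 / r1)
Compute ratio: r2 / r1 = 34.1 / 8.3 = 4.1084
Compute log10: log10(4.1084) = 0.613673
Compute drop: 20 * 0.613673 = 12.2735
SPL2 = 67.2 - 12.2735 = 54.93

54.93 dB


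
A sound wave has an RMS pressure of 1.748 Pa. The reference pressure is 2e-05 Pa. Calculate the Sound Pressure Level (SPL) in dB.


Given values:
  p = 1.748 Pa
  p_ref = 2e-05 Pa
Formula: SPL = 20 * log10(p / p_ref)
Compute ratio: p / p_ref = 1.748 / 2e-05 = 87400
Compute log10: log10(87400) = 4.941511
Multiply: SPL = 20 * 4.941511 = 98.83

98.83 dB


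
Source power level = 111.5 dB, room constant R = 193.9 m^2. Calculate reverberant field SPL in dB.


Given values:
  Lw = 111.5 dB, R = 193.9 m^2
Formula: SPL = Lw + 10 * log10(4 / R)
Compute 4 / R = 4 / 193.9 = 0.020629
Compute 10 * log10(0.020629) = -16.8552
SPL = 111.5 + (-16.8552) = 94.64

94.64 dB


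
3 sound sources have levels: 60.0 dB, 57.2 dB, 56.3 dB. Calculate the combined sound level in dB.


Formula: L_total = 10 * log10( sum(10^(Li/10)) )
  Source 1: 10^(60.0/10) = 1000000.0
  Source 2: 10^(57.2/10) = 524807.4602
  Source 3: 10^(56.3/10) = 426579.5188
Sum of linear values = 1951386.979
L_total = 10 * log10(1951386.979) = 62.9

62.9 dB


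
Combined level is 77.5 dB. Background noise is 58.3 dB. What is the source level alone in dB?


Given values:
  L_total = 77.5 dB, L_bg = 58.3 dB
Formula: L_source = 10 * log10(10^(L_total/10) - 10^(L_bg/10))
Convert to linear:
  10^(77.5/10) = 56234132.519
  10^(58.3/10) = 676082.9754
Difference: 56234132.519 - 676082.9754 = 55558049.5436
L_source = 10 * log10(55558049.5436) = 77.45

77.45 dB


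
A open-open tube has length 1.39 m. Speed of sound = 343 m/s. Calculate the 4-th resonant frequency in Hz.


Given values:
  Tube type: open-open, L = 1.39 m, c = 343 m/s, n = 4
Formula: f_n = n * c / (2 * L)
Compute 2 * L = 2 * 1.39 = 2.78
f = 4 * 343 / 2.78
f = 493.53

493.53 Hz


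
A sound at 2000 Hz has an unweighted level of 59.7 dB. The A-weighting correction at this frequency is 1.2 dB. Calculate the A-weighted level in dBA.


Given values:
  SPL = 59.7 dB
  A-weighting at 2000 Hz = 1.2 dB
Formula: L_A = SPL + A_weight
L_A = 59.7 + (1.2)
L_A = 60.9

60.9 dBA


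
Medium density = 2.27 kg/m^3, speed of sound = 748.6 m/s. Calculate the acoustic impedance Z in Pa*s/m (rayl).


Given values:
  rho = 2.27 kg/m^3
  c = 748.6 m/s
Formula: Z = rho * c
Z = 2.27 * 748.6
Z = 1699.32

1699.32 rayl


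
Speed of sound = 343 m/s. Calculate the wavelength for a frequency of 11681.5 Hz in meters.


Given values:
  c = 343 m/s, f = 11681.5 Hz
Formula: lambda = c / f
lambda = 343 / 11681.5
lambda = 0.0294

0.0294 m


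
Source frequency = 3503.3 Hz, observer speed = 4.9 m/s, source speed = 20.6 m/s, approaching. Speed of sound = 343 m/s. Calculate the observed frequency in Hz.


Given values:
  f_s = 3503.3 Hz, v_o = 4.9 m/s, v_s = 20.6 m/s
  Direction: approaching
Formula: f_o = f_s * (c + v_o) / (c - v_s)
Numerator: c + v_o = 343 + 4.9 = 347.9
Denominator: c - v_s = 343 - 20.6 = 322.4
f_o = 3503.3 * 347.9 / 322.4 = 3780.39

3780.39 Hz


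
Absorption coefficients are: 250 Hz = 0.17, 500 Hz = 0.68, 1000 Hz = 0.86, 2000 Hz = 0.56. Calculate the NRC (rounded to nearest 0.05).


Given values:
  a_250 = 0.17, a_500 = 0.68
  a_1000 = 0.86, a_2000 = 0.56
Formula: NRC = (a250 + a500 + a1000 + a2000) / 4
Sum = 0.17 + 0.68 + 0.86 + 0.56 = 2.27
NRC = 2.27 / 4 = 0.5675
Rounded to nearest 0.05: 0.55

0.55


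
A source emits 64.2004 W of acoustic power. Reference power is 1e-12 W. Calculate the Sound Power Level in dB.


Given values:
  W = 64.2004 W
  W_ref = 1e-12 W
Formula: SWL = 10 * log10(W / W_ref)
Compute ratio: W / W_ref = 64200400000000
Compute log10: log10(64200400000000) = 13.807538
Multiply: SWL = 10 * 13.807538 = 138.08

138.08 dB


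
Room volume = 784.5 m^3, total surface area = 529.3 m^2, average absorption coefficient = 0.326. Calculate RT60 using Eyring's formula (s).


Given values:
  V = 784.5 m^3, S = 529.3 m^2, alpha = 0.326
Formula: RT60 = 0.161 * V / (-S * ln(1 - alpha))
Compute ln(1 - 0.326) = ln(0.674) = -0.394525
Denominator: -529.3 * -0.394525 = 208.8221
Numerator: 0.161 * 784.5 = 126.3045
RT60 = 126.3045 / 208.8221 = 0.605

0.605 s


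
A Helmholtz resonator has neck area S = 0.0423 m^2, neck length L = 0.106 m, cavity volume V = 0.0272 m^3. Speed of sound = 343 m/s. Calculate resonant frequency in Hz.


Given values:
  S = 0.0423 m^2, L = 0.106 m, V = 0.0272 m^3, c = 343 m/s
Formula: f = (c / (2*pi)) * sqrt(S / (V * L))
Compute V * L = 0.0272 * 0.106 = 0.0028832
Compute S / (V * L) = 0.0423 / 0.0028832 = 14.6712
Compute sqrt(14.6712) = 3.8303
Compute c / (2*pi) = 343 / 6.283185 = 54.590148
f = 54.590148 * 3.8303 = 209.1

209.1 Hz


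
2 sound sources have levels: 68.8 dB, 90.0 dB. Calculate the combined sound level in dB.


Formula: L_total = 10 * log10( sum(10^(Li/10)) )
  Source 1: 10^(68.8/10) = 7585775.7503
  Source 2: 10^(90.0/10) = 1000000000.0
Sum of linear values = 1007585775.7503
L_total = 10 * log10(1007585775.7503) = 90.03

90.03 dB


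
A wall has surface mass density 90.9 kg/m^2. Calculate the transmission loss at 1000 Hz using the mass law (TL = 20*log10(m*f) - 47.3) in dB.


Given values:
  m = 90.9 kg/m^2, f = 1000 Hz
Formula: TL = 20 * log10(m * f) - 47.3
Compute m * f = 90.9 * 1000 = 90900.0
Compute log10(90900.0) = 4.958564
Compute 20 * 4.958564 = 99.1713
TL = 99.1713 - 47.3 = 51.87

51.87 dB


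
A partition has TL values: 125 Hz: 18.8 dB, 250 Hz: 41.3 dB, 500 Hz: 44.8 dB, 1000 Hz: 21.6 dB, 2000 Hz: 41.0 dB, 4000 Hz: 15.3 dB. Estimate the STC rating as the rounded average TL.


Given TL values at each frequency:
  125 Hz: 18.8 dB
  250 Hz: 41.3 dB
  500 Hz: 44.8 dB
  1000 Hz: 21.6 dB
  2000 Hz: 41.0 dB
  4000 Hz: 15.3 dB
Formula: STC ~ round(average of TL values)
Sum = 18.8 + 41.3 + 44.8 + 21.6 + 41.0 + 15.3 = 182.8
Average = 182.8 / 6 = 30.47
Rounded: 30

30


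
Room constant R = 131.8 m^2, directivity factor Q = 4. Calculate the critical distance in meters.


Given values:
  R = 131.8 m^2, Q = 4
Formula: d_c = 0.141 * sqrt(Q * R)
Compute Q * R = 4 * 131.8 = 527.2
Compute sqrt(527.2) = 22.9608
d_c = 0.141 * 22.9608 = 3.237

3.237 m


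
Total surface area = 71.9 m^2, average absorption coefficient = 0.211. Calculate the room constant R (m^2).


Given values:
  S = 71.9 m^2, alpha = 0.211
Formula: R = S * alpha / (1 - alpha)
Numerator: 71.9 * 0.211 = 15.1709
Denominator: 1 - 0.211 = 0.789
R = 15.1709 / 0.789 = 19.23

19.23 m^2


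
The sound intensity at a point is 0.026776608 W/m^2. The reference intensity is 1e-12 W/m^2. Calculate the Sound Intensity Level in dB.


Given values:
  I = 0.026776608 W/m^2
  I_ref = 1e-12 W/m^2
Formula: SIL = 10 * log10(I / I_ref)
Compute ratio: I / I_ref = 26776608000
Compute log10: log10(26776608000) = 10.427756
Multiply: SIL = 10 * 10.427756 = 104.28

104.28 dB


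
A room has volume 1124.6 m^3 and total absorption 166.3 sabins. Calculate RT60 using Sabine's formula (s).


Given values:
  V = 1124.6 m^3
  A = 166.3 sabins
Formula: RT60 = 0.161 * V / A
Numerator: 0.161 * 1124.6 = 181.0606
RT60 = 181.0606 / 166.3 = 1.089

1.089 s


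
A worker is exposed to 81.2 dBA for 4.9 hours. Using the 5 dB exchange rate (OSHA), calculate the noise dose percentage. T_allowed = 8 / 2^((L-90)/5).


Given values:
  L = 81.2 dBA, T = 4.9 hours
Formula: T_allowed = 8 / 2^((L - 90) / 5)
Compute exponent: (81.2 - 90) / 5 = -1.76
Compute 2^(-1.76) = 0.295248
T_allowed = 8 / 0.295248 = 27.095865 hours
Dose = (T / T_allowed) * 100
Dose = (4.9 / 27.095865) * 100 = 18.08

18.08 %


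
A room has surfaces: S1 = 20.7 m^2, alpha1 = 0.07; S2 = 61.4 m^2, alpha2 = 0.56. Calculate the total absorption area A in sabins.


Given surfaces:
  Surface 1: 20.7 * 0.07 = 1.449
  Surface 2: 61.4 * 0.56 = 34.384
Formula: A = sum(Si * alpha_i)
A = 1.449 + 34.384
A = 35.83

35.83 sabins


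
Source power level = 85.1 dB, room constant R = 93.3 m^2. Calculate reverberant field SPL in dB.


Given values:
  Lw = 85.1 dB, R = 93.3 m^2
Formula: SPL = Lw + 10 * log10(4 / R)
Compute 4 / R = 4 / 93.3 = 0.042872
Compute 10 * log10(0.042872) = -13.6783
SPL = 85.1 + (-13.6783) = 71.42

71.42 dB


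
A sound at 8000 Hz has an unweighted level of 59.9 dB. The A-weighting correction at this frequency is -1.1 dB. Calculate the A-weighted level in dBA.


Given values:
  SPL = 59.9 dB
  A-weighting at 8000 Hz = -1.1 dB
Formula: L_A = SPL + A_weight
L_A = 59.9 + (-1.1)
L_A = 58.8

58.8 dBA


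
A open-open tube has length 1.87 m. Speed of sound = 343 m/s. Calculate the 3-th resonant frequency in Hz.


Given values:
  Tube type: open-open, L = 1.87 m, c = 343 m/s, n = 3
Formula: f_n = n * c / (2 * L)
Compute 2 * L = 2 * 1.87 = 3.74
f = 3 * 343 / 3.74
f = 275.13

275.13 Hz


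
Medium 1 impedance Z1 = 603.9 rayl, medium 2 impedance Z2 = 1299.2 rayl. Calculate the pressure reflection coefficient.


Given values:
  Z1 = 603.9 rayl, Z2 = 1299.2 rayl
Formula: R = (Z2 - Z1) / (Z2 + Z1)
Numerator: Z2 - Z1 = 1299.2 - 603.9 = 695.3
Denominator: Z2 + Z1 = 1299.2 + 603.9 = 1903.1
R = 695.3 / 1903.1 = 0.3654

0.3654


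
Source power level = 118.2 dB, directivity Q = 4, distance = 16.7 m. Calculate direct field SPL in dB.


Given values:
  Lw = 118.2 dB, Q = 4, r = 16.7 m
Formula: SPL = Lw + 10 * log10(Q / (4 * pi * r^2))
Compute 4 * pi * r^2 = 4 * pi * 16.7^2 = 3504.6351
Compute Q / denom = 4 / 3504.6351 = 0.00114135
Compute 10 * log10(0.00114135) = -29.4258
SPL = 118.2 + (-29.4258) = 88.77

88.77 dB


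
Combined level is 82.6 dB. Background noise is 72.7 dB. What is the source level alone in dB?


Given values:
  L_total = 82.6 dB, L_bg = 72.7 dB
Formula: L_source = 10 * log10(10^(L_total/10) - 10^(L_bg/10))
Convert to linear:
  10^(82.6/10) = 181970085.861
  10^(72.7/10) = 18620871.3666
Difference: 181970085.861 - 18620871.3666 = 163349214.4944
L_source = 10 * log10(163349214.4944) = 82.13

82.13 dB


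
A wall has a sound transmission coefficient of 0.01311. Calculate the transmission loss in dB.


Given values:
  tau = 0.01311
Formula: TL = 10 * log10(1 / tau)
Compute 1 / tau = 1 / 0.01311 = 76.2777
Compute log10(76.2777) = 1.882398
TL = 10 * 1.882398 = 18.82

18.82 dB


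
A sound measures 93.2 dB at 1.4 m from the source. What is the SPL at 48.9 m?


Given values:
  SPL1 = 93.2 dB, r1 = 1.4 m, r2 = 48.9 m
Formula: SPL2 = SPL1 - 20 * log10(r2 / r1)
Compute ratio: r2 / r1 = 48.9 / 1.4 = 34.9286
Compute log10: log10(34.9286) = 1.543181
Compute drop: 20 * 1.543181 = 30.8636
SPL2 = 93.2 - 30.8636 = 62.34

62.34 dB


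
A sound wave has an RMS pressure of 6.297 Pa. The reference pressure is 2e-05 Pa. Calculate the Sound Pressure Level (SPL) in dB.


Given values:
  p = 6.297 Pa
  p_ref = 2e-05 Pa
Formula: SPL = 20 * log10(p / p_ref)
Compute ratio: p / p_ref = 6.297 / 2e-05 = 314850
Compute log10: log10(314850) = 5.498104
Multiply: SPL = 20 * 5.498104 = 109.96

109.96 dB


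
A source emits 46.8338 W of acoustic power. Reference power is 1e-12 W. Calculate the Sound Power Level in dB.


Given values:
  W = 46.8338 W
  W_ref = 1e-12 W
Formula: SWL = 10 * log10(W / W_ref)
Compute ratio: W / W_ref = 46833800000000
Compute log10: log10(46833800000000) = 13.670559
Multiply: SWL = 10 * 13.670559 = 136.71

136.71 dB


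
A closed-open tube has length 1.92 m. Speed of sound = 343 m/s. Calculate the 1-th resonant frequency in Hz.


Given values:
  Tube type: closed-open, L = 1.92 m, c = 343 m/s, n = 1
Formula: f_n = (2n - 1) * c / (4 * L)
Compute 2n - 1 = 2*1 - 1 = 1
Compute 4 * L = 4 * 1.92 = 7.68
f = 1 * 343 / 7.68
f = 44.66

44.66 Hz


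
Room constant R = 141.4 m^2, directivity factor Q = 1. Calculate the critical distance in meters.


Given values:
  R = 141.4 m^2, Q = 1
Formula: d_c = 0.141 * sqrt(Q * R)
Compute Q * R = 1 * 141.4 = 141.4
Compute sqrt(141.4) = 11.8912
d_c = 0.141 * 11.8912 = 1.677

1.677 m


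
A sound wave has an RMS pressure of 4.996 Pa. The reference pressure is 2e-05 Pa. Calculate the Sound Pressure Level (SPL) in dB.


Given values:
  p = 4.996 Pa
  p_ref = 2e-05 Pa
Formula: SPL = 20 * log10(p / p_ref)
Compute ratio: p / p_ref = 4.996 / 2e-05 = 249800
Compute log10: log10(249800) = 5.397592
Multiply: SPL = 20 * 5.397592 = 107.95

107.95 dB


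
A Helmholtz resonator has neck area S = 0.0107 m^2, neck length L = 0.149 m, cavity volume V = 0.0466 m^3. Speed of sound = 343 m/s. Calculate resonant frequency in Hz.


Given values:
  S = 0.0107 m^2, L = 0.149 m, V = 0.0466 m^3, c = 343 m/s
Formula: f = (c / (2*pi)) * sqrt(S / (V * L))
Compute V * L = 0.0466 * 0.149 = 0.0069434
Compute S / (V * L) = 0.0107 / 0.0069434 = 1.541
Compute sqrt(1.541) = 1.24137
Compute c / (2*pi) = 343 / 6.283185 = 54.590148
f = 54.590148 * 1.24137 = 67.77

67.77 Hz


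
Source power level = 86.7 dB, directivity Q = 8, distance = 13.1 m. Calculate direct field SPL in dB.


Given values:
  Lw = 86.7 dB, Q = 8, r = 13.1 m
Formula: SPL = Lw + 10 * log10(Q / (4 * pi * r^2))
Compute 4 * pi * r^2 = 4 * pi * 13.1^2 = 2156.5149
Compute Q / denom = 8 / 2156.5149 = 0.00370969
Compute 10 * log10(0.00370969) = -24.3066
SPL = 86.7 + (-24.3066) = 62.39

62.39 dB


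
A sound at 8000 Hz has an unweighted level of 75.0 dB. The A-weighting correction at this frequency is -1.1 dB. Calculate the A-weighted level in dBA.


Given values:
  SPL = 75.0 dB
  A-weighting at 8000 Hz = -1.1 dB
Formula: L_A = SPL + A_weight
L_A = 75.0 + (-1.1)
L_A = 73.9

73.9 dBA


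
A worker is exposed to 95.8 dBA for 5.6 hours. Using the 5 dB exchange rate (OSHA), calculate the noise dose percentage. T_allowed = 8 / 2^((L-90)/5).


Given values:
  L = 95.8 dBA, T = 5.6 hours
Formula: T_allowed = 8 / 2^((L - 90) / 5)
Compute exponent: (95.8 - 90) / 5 = 1.16
Compute 2^(1.16) = 2.234574
T_allowed = 8 / 2.234574 = 3.580101 hours
Dose = (T / T_allowed) * 100
Dose = (5.6 / 3.580101) * 100 = 156.42

156.42 %


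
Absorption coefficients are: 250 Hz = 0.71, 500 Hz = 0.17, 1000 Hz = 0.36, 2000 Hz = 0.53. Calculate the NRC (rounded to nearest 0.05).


Given values:
  a_250 = 0.71, a_500 = 0.17
  a_1000 = 0.36, a_2000 = 0.53
Formula: NRC = (a250 + a500 + a1000 + a2000) / 4
Sum = 0.71 + 0.17 + 0.36 + 0.53 = 1.77
NRC = 1.77 / 4 = 0.4425
Rounded to nearest 0.05: 0.45

0.45


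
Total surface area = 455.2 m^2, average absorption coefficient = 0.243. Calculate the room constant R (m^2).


Given values:
  S = 455.2 m^2, alpha = 0.243
Formula: R = S * alpha / (1 - alpha)
Numerator: 455.2 * 0.243 = 110.6136
Denominator: 1 - 0.243 = 0.757
R = 110.6136 / 0.757 = 146.12

146.12 m^2


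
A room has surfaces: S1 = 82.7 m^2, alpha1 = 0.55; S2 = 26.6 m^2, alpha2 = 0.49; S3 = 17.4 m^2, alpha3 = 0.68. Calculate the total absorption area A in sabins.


Given surfaces:
  Surface 1: 82.7 * 0.55 = 45.485
  Surface 2: 26.6 * 0.49 = 13.034
  Surface 3: 17.4 * 0.68 = 11.832
Formula: A = sum(Si * alpha_i)
A = 45.485 + 13.034 + 11.832
A = 70.35

70.35 sabins


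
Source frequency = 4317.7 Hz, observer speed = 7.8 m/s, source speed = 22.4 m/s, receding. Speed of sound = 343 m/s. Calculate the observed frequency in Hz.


Given values:
  f_s = 4317.7 Hz, v_o = 7.8 m/s, v_s = 22.4 m/s
  Direction: receding
Formula: f_o = f_s * (c - v_o) / (c + v_s)
Numerator: c - v_o = 343 - 7.8 = 335.2
Denominator: c + v_s = 343 + 22.4 = 365.4
f_o = 4317.7 * 335.2 / 365.4 = 3960.85

3960.85 Hz


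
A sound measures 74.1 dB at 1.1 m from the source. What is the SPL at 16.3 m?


Given values:
  SPL1 = 74.1 dB, r1 = 1.1 m, r2 = 16.3 m
Formula: SPL2 = SPL1 - 20 * log10(r2 / r1)
Compute ratio: r2 / r1 = 16.3 / 1.1 = 14.8182
Compute log10: log10(14.8182) = 1.170795
Compute drop: 20 * 1.170795 = 23.4159
SPL2 = 74.1 - 23.4159 = 50.68

50.68 dB
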